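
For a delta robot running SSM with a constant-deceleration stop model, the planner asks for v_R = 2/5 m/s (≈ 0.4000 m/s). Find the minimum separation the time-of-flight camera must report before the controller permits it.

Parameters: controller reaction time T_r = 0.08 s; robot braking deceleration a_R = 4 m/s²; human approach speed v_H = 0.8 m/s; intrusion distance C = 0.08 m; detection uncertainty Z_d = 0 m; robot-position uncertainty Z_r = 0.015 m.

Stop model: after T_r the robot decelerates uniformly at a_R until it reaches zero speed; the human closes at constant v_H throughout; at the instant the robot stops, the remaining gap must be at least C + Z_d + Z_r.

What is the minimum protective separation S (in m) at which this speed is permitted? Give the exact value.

stop time T_s = (2/5)/4 = 0.1000 s
robot covers v_R·T_r = 0.4000·0.0800 = 0.0320 m before braking
braking distance = 0.4000²/(2·4.0000) = 0.0200 m
person approaches 0.8000·(0.0800+0.1000) = 0.1440 m
residual clearance needed = 0.0800+0.0000+0.0150 = 0.0950 m
S_min ≈ 0.0320+0.0200+0.1440+0.0950  ⇒  S_min = 291/1000 m

S_min = 291/1000 m = 0.2910 m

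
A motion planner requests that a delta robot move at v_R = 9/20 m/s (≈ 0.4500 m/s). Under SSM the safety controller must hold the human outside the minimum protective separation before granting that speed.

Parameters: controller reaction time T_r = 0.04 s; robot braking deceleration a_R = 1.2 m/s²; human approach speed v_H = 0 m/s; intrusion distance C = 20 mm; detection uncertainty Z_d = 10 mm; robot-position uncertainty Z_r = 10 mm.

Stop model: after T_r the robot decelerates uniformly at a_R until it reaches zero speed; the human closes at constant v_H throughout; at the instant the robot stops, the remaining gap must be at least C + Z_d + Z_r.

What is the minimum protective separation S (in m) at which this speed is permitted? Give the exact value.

S_min = 1139/8000 m = 0.1424 m

braking lasts T_s = (9/20)/(6/5) = 0.3750 s
robot covers v_R·T_r = 0.4500·0.0400 = 0.0180 m before braking
robot covers 0.4500·0.3750 − ½·1.2000·0.3750² = 0.0844 m while stopping
person approaches 0.0000·(0.0400+0.3750) = 0.0000 m
residual clearance needed = 0.0200+0.0100+0.0100 = 0.0400 m
S_min ≈ 0.0180+0.0844+0.0000+0.0400  ⇒  S_min = 1139/8000 m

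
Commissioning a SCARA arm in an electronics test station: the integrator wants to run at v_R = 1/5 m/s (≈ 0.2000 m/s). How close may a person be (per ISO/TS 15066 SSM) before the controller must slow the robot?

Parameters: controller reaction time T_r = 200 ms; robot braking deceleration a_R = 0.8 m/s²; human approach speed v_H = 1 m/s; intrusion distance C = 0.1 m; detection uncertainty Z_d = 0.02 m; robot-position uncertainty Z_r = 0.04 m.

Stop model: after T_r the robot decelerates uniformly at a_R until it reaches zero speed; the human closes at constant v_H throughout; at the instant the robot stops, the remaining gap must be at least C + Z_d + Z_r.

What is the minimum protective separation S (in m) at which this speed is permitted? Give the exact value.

braking lasts T_s = (1/5)/(4/5) = 0.2500 s
robot covers v_R·T_r = 0.2000·0.2000 = 0.0400 m before braking
braking distance = 0.2000²/(2·0.8000) = 0.0250 m
human closes 1.0000·0.4500 = 0.4500 m
margins: 0.1000+0.0200+0.0400 = 0.1600 m
S_min ≈ 0.0400+0.0250+0.4500+0.1600  ⇒  S_min = 27/40 m

S_min = 27/40 m = 0.6750 m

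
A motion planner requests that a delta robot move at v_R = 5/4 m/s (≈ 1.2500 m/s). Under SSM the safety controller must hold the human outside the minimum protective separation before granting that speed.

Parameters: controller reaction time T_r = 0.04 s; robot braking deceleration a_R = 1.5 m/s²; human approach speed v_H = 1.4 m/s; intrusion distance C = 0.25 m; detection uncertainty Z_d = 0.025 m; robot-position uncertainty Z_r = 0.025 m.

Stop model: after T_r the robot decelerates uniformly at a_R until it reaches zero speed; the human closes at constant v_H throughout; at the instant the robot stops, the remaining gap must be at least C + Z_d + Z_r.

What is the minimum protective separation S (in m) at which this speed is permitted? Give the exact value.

stop time T_s = (5/4)/(3/2) = 0.8333 s
robot covers v_R·T_r = 1.2500·0.0400 = 0.0500 m before braking
robot covers 1.2500·0.8333 − ½·1.5000·0.8333² = 0.5208 m while stopping
human closes 1.4000·0.8733 = 1.2227 m
residual clearance needed = 0.2500+0.0250+0.0250 = 0.3000 m
S_min ≈ 0.0500+0.5208+1.2227+0.3000  ⇒  S_min = 4187/2000 m

S_min = 4187/2000 m = 2.0935 m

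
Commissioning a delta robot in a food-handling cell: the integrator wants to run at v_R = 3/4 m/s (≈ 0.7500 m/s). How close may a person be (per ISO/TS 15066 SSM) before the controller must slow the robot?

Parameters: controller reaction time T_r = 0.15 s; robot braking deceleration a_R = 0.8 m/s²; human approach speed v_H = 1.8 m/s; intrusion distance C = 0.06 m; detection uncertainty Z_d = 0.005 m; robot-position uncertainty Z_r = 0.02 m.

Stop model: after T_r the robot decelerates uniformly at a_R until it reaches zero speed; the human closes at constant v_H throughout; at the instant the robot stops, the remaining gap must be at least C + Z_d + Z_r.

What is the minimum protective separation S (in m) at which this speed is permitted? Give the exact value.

S_min = 8021/3200 m = 2.5066 m

T_s = v_R/a_R = (3/4)/(4/5) = 0.9375 s
reaction-phase robot travel = 0.7500·0.1500 = 0.1125 m
braking distance = 0.7500²/(2·0.8000) = 0.3516 m
human over T_r+T_s: 1.8000·(0.1500+0.9375) = 1.9575 m
residual clearance needed = 0.0600+0.0050+0.0200 = 0.0850 m
S_min ≈ 0.1125+0.3516+1.9575+0.0850  ⇒  S_min = 8021/3200 m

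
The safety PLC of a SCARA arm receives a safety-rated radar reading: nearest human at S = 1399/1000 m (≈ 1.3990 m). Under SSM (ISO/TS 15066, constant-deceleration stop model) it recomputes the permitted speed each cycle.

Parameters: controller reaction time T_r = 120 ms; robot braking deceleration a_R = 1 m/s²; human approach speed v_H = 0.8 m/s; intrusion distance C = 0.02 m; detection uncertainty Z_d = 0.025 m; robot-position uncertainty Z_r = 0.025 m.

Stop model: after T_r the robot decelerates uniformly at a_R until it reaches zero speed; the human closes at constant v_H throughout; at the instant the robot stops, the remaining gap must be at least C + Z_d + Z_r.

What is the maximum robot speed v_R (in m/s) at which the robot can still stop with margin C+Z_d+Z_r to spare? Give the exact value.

at the boundary: (1/2)·v² + (23/25)·v + (-1233/1000) = 0
  disc = (23/25)² − 4·(1/2)·(-1233/1000) = 8281/2500 ; √disc = 91/50
  v_R = (−(23/25) + 91/50) / (2·(1/2)) = 9/10 m/s
check:
T_s = v_R/a_R = (9/10)/1 = 0.9000 s
reaction-phase robot travel = 0.9000·0.1200 = 0.1080 m
braking distance = 0.9000²/(2·1.0000) = 0.4050 m
human closes 0.8000·1.0200 = 0.8160 m
margins: 0.0200+0.0250+0.0250 = 0.0700 m
sum ≈ 0.1080+0.4050+0.8160+0.0700 ≈ 1.3990 m = S ✓

v_R_max = 9/10 m/s = 0.9000 m/s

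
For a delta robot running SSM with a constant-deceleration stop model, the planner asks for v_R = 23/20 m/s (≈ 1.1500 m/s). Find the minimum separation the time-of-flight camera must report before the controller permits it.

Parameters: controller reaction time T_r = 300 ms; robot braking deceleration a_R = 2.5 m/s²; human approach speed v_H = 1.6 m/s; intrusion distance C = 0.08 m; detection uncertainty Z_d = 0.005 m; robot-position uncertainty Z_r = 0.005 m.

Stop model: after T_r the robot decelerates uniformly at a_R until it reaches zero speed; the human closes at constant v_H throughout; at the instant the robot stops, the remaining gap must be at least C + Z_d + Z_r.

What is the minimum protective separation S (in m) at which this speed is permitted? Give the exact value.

braking lasts T_s = (23/20)/(5/2) = 0.4600 s
robot covers v_R·T_r = 1.1500·0.3000 = 0.3450 m before braking
robot under decel: 1.1500²/(2·2.5000) = 0.2645 m
human closes 1.6000·0.7600 = 1.2160 m
C+Z_d+Z_r = 0.0800+0.0050+0.0050 = 0.0900 m
S_min ≈ 0.3450+0.2645+1.2160+0.0900  ⇒  S_min = 3831/2000 m

S_min = 3831/2000 m = 1.9155 m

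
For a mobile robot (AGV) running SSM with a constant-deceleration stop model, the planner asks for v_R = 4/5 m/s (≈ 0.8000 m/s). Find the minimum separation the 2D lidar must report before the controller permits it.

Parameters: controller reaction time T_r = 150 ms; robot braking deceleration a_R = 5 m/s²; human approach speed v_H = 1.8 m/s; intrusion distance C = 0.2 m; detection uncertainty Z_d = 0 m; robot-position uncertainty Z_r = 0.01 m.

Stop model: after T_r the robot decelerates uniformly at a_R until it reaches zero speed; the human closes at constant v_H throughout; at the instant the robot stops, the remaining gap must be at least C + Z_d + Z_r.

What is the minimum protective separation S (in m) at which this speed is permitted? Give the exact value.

S_min = 119/125 m = 0.9520 m

stop time T_s = (4/5)/5 = 0.1600 s
robot covers v_R·T_r = 0.8000·0.1500 = 0.1200 m before braking
robot covers 0.8000·0.1600 − ½·5.0000·0.1600² = 0.0640 m while stopping
human closes 1.8000·0.3100 = 0.5580 m
C+Z_d+Z_r = 0.2000+0.0000+0.0100 = 0.2100 m
S_min ≈ 0.1200+0.0640+0.5580+0.2100  ⇒  S_min = 119/125 m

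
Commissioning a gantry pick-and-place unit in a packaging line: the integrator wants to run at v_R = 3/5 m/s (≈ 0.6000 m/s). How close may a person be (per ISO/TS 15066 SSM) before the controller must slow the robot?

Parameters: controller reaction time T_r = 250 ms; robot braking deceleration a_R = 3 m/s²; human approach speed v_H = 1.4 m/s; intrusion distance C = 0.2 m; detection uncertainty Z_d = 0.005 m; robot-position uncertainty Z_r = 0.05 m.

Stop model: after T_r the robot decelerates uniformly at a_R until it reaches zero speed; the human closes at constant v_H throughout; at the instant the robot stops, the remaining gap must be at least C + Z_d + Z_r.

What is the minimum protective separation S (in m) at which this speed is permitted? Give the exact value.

stop time T_s = (3/5)/3 = 0.2000 s
robot covers v_R·T_r = 0.6000·0.2500 = 0.1500 m before braking
braking distance = 0.6000²/(2·3.0000) = 0.0600 m
human over T_r+T_s: 1.4000·(0.2500+0.2000) = 0.6300 m
C+Z_d+Z_r = 0.2000+0.0050+0.0500 = 0.2550 m
S_min ≈ 0.1500+0.0600+0.6300+0.2550  ⇒  S_min = 219/200 m

S_min = 219/200 m = 1.0950 m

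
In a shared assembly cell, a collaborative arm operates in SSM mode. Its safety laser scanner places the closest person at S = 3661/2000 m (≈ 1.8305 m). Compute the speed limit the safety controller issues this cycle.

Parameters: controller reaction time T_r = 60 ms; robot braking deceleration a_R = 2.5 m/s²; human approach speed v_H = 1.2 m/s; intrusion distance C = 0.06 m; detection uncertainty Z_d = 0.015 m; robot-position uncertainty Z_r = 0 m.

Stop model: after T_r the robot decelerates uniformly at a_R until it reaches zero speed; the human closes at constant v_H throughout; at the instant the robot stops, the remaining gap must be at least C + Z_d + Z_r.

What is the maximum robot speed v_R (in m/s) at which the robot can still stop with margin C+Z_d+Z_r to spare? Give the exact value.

v_R_max = 37/20 m/s = 1.8500 m/s

quadratic (1/5)·v² + (27/50)·v + (-3367/2000) = 0
  disc = (27/50)² − 4·(1/5)·(-3367/2000) = 1024/625 ; √disc = 32/25
  v_R = (−(27/50) + 32/25) / (2·(1/5)) = 37/20 m/s
check:
T_s = v_R/a_R = (37/20)/(5/2) = 0.7400 s
reaction-phase robot travel = 1.8500·0.0600 = 0.1110 m
robot under decel: 1.8500²/(2·2.5000) = 0.6845 m
human over T_r+T_s: 1.2000·(0.0600+0.7400) = 0.9600 m
C+Z_d+Z_r = 0.0600+0.0150+0.0000 = 0.0750 m
sum ≈ 0.1110+0.6845+0.9600+0.0750 ≈ 1.8305 m = S ✓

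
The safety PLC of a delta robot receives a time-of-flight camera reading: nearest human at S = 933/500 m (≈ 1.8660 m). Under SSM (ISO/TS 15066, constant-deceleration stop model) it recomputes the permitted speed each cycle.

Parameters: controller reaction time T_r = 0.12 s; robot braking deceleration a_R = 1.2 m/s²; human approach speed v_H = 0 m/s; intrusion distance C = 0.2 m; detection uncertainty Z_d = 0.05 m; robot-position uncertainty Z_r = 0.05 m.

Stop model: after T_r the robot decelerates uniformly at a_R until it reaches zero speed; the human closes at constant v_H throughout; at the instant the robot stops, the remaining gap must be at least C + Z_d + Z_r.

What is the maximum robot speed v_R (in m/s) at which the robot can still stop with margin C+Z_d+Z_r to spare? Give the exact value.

v_R_max = 9/5 m/s = 1.8000 m/s

quadratic (5/12)·v² + (3/25)·v + (-783/500) = 0
  disc = (3/25)² − 4·(5/12)·(-783/500) = 6561/2500 ; √disc = 81/50
  v_R = (−(3/25) + 81/50) / (2·(5/12)) = 9/5 m/s
check:
stop time T_s = (9/5)/(6/5) = 1.5000 s
robot in T_r: 1.8000·0.1200 = 0.2160 m
braking distance = 1.8000²/(2·1.2000) = 1.3500 m
human closes 0.0000·1.6200 = 0.0000 m
margins: 0.2000+0.0500+0.0500 = 0.3000 m
sum ≈ 0.2160+1.3500+0.0000+0.3000 ≈ 1.8660 m = S ✓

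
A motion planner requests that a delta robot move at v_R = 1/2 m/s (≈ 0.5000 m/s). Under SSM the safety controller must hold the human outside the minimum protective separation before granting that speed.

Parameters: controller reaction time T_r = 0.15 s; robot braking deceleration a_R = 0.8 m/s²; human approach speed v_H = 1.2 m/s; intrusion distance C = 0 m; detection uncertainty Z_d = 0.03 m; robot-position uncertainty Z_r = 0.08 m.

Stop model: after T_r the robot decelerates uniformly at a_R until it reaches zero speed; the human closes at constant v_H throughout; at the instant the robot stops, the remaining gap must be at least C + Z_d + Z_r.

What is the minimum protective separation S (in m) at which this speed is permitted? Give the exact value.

braking lasts T_s = (1/2)/(4/5) = 0.6250 s
reaction-phase robot travel = 0.5000·0.1500 = 0.0750 m
robot under decel: 0.5000²/(2·0.8000) = 0.1562 m
human over T_r+T_s: 1.2000·(0.1500+0.6250) = 0.9300 m
margins: 0.0000+0.0300+0.0800 = 0.1100 m
S_min ≈ 0.0750+0.1562+0.9300+0.1100  ⇒  S_min = 1017/800 m

S_min = 1017/800 m = 1.2712 m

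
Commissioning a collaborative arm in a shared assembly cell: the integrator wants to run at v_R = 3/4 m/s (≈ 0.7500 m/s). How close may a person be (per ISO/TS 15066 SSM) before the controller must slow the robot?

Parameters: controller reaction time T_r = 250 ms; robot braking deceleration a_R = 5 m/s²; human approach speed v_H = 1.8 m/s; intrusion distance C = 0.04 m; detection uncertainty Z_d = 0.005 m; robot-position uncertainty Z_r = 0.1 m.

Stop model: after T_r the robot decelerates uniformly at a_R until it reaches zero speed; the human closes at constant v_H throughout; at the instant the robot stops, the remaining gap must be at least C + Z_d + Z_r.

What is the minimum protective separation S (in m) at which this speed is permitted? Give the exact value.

T_s = v_R/a_R = (3/4)/5 = 0.1500 s
robot covers v_R·T_r = 0.7500·0.2500 = 0.1875 m before braking
braking distance = 0.7500²/(2·5.0000) = 0.0563 m
person approaches 1.8000·(0.2500+0.1500) = 0.7200 m
residual clearance needed = 0.0400+0.0050+0.1000 = 0.1450 m
S_min ≈ 0.1875+0.0563+0.7200+0.1450  ⇒  S_min = 887/800 m

S_min = 887/800 m = 1.1087 m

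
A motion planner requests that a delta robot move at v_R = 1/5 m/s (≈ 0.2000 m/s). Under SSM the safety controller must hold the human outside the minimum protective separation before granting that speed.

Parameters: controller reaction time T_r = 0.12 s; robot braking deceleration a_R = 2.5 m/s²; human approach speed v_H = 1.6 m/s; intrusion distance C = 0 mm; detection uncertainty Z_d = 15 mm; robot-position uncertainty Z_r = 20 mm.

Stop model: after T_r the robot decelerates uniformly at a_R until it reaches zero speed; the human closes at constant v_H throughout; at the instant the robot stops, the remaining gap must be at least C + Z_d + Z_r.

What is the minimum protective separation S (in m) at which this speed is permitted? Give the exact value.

S_min = 387/1000 m = 0.3870 m

T_s = v_R/a_R = (1/5)/(5/2) = 0.0800 s
reaction-phase robot travel = 0.2000·0.1200 = 0.0240 m
robot under decel: 0.2000²/(2·2.5000) = 0.0080 m
human closes 1.6000·0.2000 = 0.3200 m
margins: 0.0000+0.0150+0.0200 = 0.0350 m
S_min ≈ 0.0240+0.0080+0.3200+0.0350  ⇒  S_min = 387/1000 m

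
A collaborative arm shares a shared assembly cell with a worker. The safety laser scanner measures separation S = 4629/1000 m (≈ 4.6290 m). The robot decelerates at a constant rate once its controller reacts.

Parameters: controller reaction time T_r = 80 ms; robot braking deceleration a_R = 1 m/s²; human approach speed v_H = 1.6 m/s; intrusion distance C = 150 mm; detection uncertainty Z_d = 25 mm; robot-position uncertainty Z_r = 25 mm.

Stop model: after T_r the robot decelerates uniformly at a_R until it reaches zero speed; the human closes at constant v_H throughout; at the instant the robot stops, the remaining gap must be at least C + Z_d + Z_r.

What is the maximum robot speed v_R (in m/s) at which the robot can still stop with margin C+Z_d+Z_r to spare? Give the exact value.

v_R_max = 17/10 m/s = 1.7000 m/s

quadratic (1/2)·v² + (42/25)·v + (-4301/1000) = 0
  disc = (42/25)² − 4·(1/2)·(-4301/1000) = 28561/2500 ; √disc = 169/50
  v_R = (−(42/25) + 169/50) / (2·(1/2)) = 17/10 m/s
check:
braking lasts T_s = (17/10)/1 = 1.7000 s
robot in T_r: 1.7000·0.0800 = 0.1360 m
robot under decel: 1.7000²/(2·1.0000) = 1.4450 m
human over T_r+T_s: 1.6000·(0.0800+1.7000) = 2.8480 m
residual clearance needed = 0.1500+0.0250+0.0250 = 0.2000 m
sum ≈ 0.1360+1.4450+2.8480+0.2000 ≈ 4.6290 m = S ✓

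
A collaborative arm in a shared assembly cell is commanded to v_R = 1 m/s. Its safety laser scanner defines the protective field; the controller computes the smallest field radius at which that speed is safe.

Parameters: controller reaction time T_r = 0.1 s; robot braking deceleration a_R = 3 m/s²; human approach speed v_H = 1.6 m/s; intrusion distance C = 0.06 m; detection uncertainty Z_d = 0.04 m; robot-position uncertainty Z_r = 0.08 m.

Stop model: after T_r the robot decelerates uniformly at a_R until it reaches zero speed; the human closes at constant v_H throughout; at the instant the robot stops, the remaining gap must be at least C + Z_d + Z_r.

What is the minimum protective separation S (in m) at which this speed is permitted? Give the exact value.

stop time T_s = 1/3 = 0.3333 s
robot covers v_R·T_r = 1.0000·0.1000 = 0.1000 m before braking
robot under decel: 1.0000²/(2·3.0000) = 0.1667 m
human over T_r+T_s: 1.6000·(0.1000+0.3333) = 0.6933 m
C+Z_d+Z_r = 0.0600+0.0400+0.0800 = 0.1800 m
S_min ≈ 0.1000+0.1667+0.6933+0.1800  ⇒  S_min = 57/50 m

S_min = 57/50 m = 1.1400 m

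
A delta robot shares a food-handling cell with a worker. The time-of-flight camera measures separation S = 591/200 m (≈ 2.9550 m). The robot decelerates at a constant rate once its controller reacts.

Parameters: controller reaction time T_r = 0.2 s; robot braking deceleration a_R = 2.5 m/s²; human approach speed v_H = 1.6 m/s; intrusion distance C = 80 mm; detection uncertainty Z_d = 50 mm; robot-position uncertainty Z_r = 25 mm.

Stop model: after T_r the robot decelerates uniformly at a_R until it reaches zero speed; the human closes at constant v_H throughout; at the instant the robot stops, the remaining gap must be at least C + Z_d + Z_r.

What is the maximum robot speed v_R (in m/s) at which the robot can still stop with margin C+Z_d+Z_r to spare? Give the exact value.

quadratic (1/5)·v² + (21/25)·v + (-62/25) = 0
  disc = (21/25)² − 4·(1/5)·(-62/25) = 1681/625 ; √disc = 41/25
  v_R = (−(21/25) + 41/25) / (2·(1/5)) = 2 m/s
check:
T_s = v_R/a_R = 2/(5/2) = 0.8000 s
reaction-phase robot travel = 2.0000·0.2000 = 0.4000 m
braking distance = 2.0000²/(2·2.5000) = 0.8000 m
person approaches 1.6000·(0.2000+0.8000) = 1.6000 m
C+Z_d+Z_r = 0.0800+0.0500+0.0250 = 0.1550 m
sum ≈ 0.4000+0.8000+1.6000+0.1550 ≈ 2.9550 m = S ✓

v_R_max = 2 m/s = 2.0000 m/s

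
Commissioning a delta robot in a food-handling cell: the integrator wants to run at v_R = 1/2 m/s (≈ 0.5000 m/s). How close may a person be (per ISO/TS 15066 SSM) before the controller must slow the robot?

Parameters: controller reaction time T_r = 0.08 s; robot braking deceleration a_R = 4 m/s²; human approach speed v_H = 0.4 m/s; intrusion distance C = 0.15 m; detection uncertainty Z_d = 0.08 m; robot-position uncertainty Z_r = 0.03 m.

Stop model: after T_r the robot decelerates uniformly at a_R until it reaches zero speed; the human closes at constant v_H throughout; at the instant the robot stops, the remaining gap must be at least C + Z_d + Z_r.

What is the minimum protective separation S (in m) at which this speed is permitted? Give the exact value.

S_min = 1653/4000 m = 0.4133 m

stop time T_s = (1/2)/4 = 0.1250 s
robot in T_r: 0.5000·0.0800 = 0.0400 m
braking distance = 0.5000²/(2·4.0000) = 0.0312 m
human closes 0.4000·0.2050 = 0.0820 m
margins: 0.1500+0.0800+0.0300 = 0.2600 m
S_min ≈ 0.0400+0.0312+0.0820+0.2600  ⇒  S_min = 1653/4000 m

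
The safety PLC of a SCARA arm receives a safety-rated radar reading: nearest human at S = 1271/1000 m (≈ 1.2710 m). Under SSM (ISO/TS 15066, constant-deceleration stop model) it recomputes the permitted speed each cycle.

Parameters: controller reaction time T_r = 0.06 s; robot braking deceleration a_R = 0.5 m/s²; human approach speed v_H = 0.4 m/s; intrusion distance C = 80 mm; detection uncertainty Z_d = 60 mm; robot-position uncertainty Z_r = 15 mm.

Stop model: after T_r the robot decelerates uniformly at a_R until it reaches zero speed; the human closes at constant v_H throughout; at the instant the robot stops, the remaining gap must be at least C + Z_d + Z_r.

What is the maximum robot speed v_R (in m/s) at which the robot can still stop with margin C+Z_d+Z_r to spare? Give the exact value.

v_R_max = 7/10 m/s = 0.7000 m/s

quadratic (1)·v² + (43/50)·v + (-273/250) = 0
  disc = (43/50)² − 4·(1)·(-273/250) = 12769/2500 ; √disc = 113/50
  v_R = (−(43/50) + 113/50) / (2·(1)) = 7/10 m/s
check:
braking lasts T_s = (7/10)/(1/2) = 1.4000 s
robot covers v_R·T_r = 0.7000·0.0600 = 0.0420 m before braking
robot under decel: 0.7000²/(2·0.5000) = 0.4900 m
human closes 0.4000·1.4600 = 0.5840 m
margins: 0.0800+0.0600+0.0150 = 0.1550 m
sum ≈ 0.0420+0.4900+0.5840+0.1550 ≈ 1.2710 m = S ✓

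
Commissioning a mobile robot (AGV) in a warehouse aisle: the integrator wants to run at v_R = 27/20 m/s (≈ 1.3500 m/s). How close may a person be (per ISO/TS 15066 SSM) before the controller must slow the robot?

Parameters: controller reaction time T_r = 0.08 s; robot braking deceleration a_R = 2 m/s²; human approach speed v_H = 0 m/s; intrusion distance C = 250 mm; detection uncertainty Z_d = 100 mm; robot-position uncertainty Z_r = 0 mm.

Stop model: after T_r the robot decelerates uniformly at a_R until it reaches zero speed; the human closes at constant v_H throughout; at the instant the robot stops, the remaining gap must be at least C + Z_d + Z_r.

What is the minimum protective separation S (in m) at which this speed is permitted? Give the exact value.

stop time T_s = (27/20)/2 = 0.6750 s
reaction-phase robot travel = 1.3500·0.0800 = 0.1080 m
braking distance = 1.3500²/(2·2.0000) = 0.4556 m
person approaches 0.0000·(0.0800+0.6750) = 0.0000 m
residual clearance needed = 0.2500+0.1000+0.0000 = 0.3500 m
S_min ≈ 0.1080+0.4556+0.0000+0.3500  ⇒  S_min = 7309/8000 m

S_min = 7309/8000 m = 0.9136 m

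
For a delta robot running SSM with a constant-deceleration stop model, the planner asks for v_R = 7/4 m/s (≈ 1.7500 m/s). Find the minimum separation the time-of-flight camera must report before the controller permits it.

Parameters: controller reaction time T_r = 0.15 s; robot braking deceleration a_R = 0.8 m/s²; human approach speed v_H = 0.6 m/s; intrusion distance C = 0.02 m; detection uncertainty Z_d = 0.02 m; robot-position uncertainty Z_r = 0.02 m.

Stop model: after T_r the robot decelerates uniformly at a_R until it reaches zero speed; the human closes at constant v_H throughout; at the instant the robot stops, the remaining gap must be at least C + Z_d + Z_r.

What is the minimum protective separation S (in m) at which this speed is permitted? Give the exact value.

T_s = v_R/a_R = (7/4)/(4/5) = 2.1875 s
reaction-phase robot travel = 1.7500·0.1500 = 0.2625 m
braking distance = 1.7500²/(2·0.8000) = 1.9141 m
person approaches 0.6000·(0.1500+2.1875) = 1.4025 m
residual clearance needed = 0.0200+0.0200+0.0200 = 0.0600 m
S_min ≈ 0.2625+1.9141+1.4025+0.0600  ⇒  S_min = 2329/640 m

S_min = 2329/640 m = 3.6391 m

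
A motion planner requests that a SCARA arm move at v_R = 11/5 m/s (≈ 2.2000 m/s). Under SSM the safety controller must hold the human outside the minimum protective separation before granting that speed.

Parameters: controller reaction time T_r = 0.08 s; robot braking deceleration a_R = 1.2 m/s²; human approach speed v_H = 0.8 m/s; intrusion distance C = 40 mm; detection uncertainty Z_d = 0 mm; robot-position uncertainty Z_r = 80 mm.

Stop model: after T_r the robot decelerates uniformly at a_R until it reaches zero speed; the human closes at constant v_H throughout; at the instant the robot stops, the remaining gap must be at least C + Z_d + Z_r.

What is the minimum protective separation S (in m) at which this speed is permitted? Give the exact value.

T_s = v_R/a_R = (11/5)/(6/5) = 1.8333 s
robot in T_r: 2.2000·0.0800 = 0.1760 m
braking distance = 2.2000²/(2·1.2000) = 2.0167 m
human closes 0.8000·1.9133 = 1.5307 m
margins: 0.0400+0.0000+0.0800 = 0.1200 m
S_min ≈ 0.1760+2.0167+1.5307+0.1200  ⇒  S_min = 1153/300 m

S_min = 1153/300 m = 3.8433 m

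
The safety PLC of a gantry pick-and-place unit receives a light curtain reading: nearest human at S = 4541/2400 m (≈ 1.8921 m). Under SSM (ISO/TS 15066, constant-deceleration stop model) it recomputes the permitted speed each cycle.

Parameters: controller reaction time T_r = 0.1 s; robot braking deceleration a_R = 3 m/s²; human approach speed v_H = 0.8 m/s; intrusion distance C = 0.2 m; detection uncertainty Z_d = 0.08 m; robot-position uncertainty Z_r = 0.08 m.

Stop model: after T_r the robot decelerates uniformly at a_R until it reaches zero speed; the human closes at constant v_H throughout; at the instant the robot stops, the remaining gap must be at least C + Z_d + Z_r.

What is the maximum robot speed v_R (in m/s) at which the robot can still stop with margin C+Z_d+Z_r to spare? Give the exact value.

quadratic (1/6)·v² + (11/30)·v + (-697/480) = 0
  disc = (11/30)² − 4·(1/6)·(-697/480) = 441/400 ; √disc = 21/20
  v_R = (−(11/30) + 21/20) / (2·(1/6)) = 41/20 m/s
check:
stop time T_s = (41/20)/3 = 0.6833 s
robot covers v_R·T_r = 2.0500·0.1000 = 0.2050 m before braking
braking distance = 2.0500²/(2·3.0000) = 0.7004 m
human closes 0.8000·0.7833 = 0.6267 m
C+Z_d+Z_r = 0.2000+0.0800+0.0800 = 0.3600 m
sum ≈ 0.2050+0.7004+0.6267+0.3600 ≈ 1.8921 m = S ✓

v_R_max = 41/20 m/s = 2.0500 m/s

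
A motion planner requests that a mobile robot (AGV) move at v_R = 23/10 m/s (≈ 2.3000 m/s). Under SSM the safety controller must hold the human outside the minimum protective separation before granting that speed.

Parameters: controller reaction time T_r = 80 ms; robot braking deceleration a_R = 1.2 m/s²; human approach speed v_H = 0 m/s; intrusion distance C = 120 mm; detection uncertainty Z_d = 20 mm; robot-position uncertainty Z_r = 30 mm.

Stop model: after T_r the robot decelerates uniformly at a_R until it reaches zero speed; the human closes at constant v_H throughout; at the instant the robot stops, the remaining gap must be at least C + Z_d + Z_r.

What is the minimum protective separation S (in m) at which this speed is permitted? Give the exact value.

S_min = 15349/6000 m = 2.5582 m

braking lasts T_s = (23/10)/(6/5) = 1.9167 s
robot in T_r: 2.3000·0.0800 = 0.1840 m
robot under decel: 2.3000²/(2·1.2000) = 2.2042 m
person approaches 0.0000·(0.0800+1.9167) = 0.0000 m
margins: 0.1200+0.0200+0.0300 = 0.1700 m
S_min ≈ 0.1840+2.2042+0.0000+0.1700  ⇒  S_min = 15349/6000 m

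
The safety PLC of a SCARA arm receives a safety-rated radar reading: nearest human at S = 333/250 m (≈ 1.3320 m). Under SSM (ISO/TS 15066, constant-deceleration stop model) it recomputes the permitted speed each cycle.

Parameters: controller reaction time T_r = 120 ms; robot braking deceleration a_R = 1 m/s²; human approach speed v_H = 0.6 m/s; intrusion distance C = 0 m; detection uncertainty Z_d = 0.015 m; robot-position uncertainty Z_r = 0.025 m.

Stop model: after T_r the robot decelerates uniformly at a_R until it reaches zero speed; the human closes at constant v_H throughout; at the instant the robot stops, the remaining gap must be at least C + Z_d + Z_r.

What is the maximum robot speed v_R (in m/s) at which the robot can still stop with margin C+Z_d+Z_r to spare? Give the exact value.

collect terms ⇒ (1/2)·v_R² + (18/25)·v_R + (-61/50) = 0
  disc = (18/25)² − 4·(1/2)·(-61/50) = 1849/625 ; √disc = 43/25
  v_R = (−(18/25) + 43/25) / (2·(1/2)) = 1 m/s
check:
T_s = v_R/a_R = 1/1 = 1.0000 s
robot in T_r: 1.0000·0.1200 = 0.1200 m
robot under decel: 1.0000²/(2·1.0000) = 0.5000 m
human closes 0.6000·1.1200 = 0.6720 m
margins: 0.0000+0.0150+0.0250 = 0.0400 m
sum ≈ 0.1200+0.5000+0.6720+0.0400 ≈ 1.3320 m = S ✓

v_R_max = 1 m/s = 1.0000 m/s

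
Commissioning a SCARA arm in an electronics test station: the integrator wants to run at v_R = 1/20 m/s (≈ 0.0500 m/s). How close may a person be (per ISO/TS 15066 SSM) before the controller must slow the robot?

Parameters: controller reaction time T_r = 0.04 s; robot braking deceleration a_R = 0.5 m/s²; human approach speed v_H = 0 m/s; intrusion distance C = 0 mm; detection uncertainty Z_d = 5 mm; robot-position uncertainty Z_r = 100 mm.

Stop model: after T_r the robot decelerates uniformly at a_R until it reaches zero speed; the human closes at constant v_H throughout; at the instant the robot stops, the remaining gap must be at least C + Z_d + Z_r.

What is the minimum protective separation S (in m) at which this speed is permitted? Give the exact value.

T_s = v_R/a_R = (1/20)/(1/2) = 0.1000 s
robot covers v_R·T_r = 0.0500·0.0400 = 0.0020 m before braking
braking distance = 0.0500²/(2·0.5000) = 0.0025 m
human over T_r+T_s: 0.0000·(0.0400+0.1000) = 0.0000 m
residual clearance needed = 0.0000+0.0050+0.1000 = 0.1050 m
S_min ≈ 0.0020+0.0025+0.0000+0.1050  ⇒  S_min = 219/2000 m

S_min = 219/2000 m = 0.1095 m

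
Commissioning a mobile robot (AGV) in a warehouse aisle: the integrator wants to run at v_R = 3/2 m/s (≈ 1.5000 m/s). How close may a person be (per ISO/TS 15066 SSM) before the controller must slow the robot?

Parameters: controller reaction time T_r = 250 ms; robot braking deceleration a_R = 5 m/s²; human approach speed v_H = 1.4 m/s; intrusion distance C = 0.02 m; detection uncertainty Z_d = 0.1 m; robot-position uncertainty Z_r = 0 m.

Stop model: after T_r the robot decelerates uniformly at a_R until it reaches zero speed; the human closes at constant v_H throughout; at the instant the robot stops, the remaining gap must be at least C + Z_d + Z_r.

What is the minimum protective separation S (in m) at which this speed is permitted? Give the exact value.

T_s = v_R/a_R = (3/2)/5 = 0.3000 s
robot in T_r: 1.5000·0.2500 = 0.3750 m
robot under decel: 1.5000²/(2·5.0000) = 0.2250 m
human closes 1.4000·0.5500 = 0.7700 m
C+Z_d+Z_r = 0.0200+0.1000+0.0000 = 0.1200 m
S_min ≈ 0.3750+0.2250+0.7700+0.1200  ⇒  S_min = 149/100 m

S_min = 149/100 m = 1.4900 m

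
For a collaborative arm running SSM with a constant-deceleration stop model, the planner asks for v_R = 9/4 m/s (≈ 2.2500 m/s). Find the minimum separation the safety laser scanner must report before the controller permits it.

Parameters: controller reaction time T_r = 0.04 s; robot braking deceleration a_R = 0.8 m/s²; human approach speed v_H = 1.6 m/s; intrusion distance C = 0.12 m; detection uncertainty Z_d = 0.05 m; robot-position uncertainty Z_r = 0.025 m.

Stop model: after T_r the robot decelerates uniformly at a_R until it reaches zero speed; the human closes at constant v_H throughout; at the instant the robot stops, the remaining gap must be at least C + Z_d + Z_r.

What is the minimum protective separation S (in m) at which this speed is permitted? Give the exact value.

stop time T_s = (9/4)/(4/5) = 2.8125 s
robot covers v_R·T_r = 2.2500·0.0400 = 0.0900 m before braking
robot covers 2.2500·2.8125 − ½·0.8000·2.8125² = 3.1641 m while stopping
person approaches 1.6000·(0.0400+2.8125) = 4.5640 m
margins: 0.1200+0.0500+0.0250 = 0.1950 m
S_min ≈ 0.0900+3.1641+4.5640+0.1950  ⇒  S_min = 128209/16000 m

S_min = 128209/16000 m = 8.0131 m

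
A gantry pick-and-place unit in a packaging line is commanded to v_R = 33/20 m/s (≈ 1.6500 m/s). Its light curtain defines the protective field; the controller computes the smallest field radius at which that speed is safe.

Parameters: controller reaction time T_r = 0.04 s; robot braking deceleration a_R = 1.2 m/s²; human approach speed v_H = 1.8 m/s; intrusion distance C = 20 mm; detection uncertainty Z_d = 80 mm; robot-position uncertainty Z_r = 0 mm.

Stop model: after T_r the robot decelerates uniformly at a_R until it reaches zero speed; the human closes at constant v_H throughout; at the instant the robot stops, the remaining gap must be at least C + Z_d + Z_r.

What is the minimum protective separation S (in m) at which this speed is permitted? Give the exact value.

S_min = 30779/8000 m = 3.8474 m

stop time T_s = (33/20)/(6/5) = 1.3750 s
reaction-phase robot travel = 1.6500·0.0400 = 0.0660 m
braking distance = 1.6500²/(2·1.2000) = 1.1344 m
person approaches 1.8000·(0.0400+1.3750) = 2.5470 m
margins: 0.0200+0.0800+0.0000 = 0.1000 m
S_min ≈ 0.0660+1.1344+2.5470+0.1000  ⇒  S_min = 30779/8000 m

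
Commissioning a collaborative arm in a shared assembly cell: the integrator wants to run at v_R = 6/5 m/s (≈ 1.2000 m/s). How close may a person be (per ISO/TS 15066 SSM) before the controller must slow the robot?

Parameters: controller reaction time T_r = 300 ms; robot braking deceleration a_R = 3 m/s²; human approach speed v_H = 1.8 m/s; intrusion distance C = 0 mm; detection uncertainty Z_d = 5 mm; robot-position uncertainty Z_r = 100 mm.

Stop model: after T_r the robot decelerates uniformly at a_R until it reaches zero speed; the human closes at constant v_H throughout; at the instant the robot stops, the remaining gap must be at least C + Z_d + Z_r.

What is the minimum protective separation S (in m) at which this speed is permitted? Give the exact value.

braking lasts T_s = (6/5)/3 = 0.4000 s
robot in T_r: 1.2000·0.3000 = 0.3600 m
robot under decel: 1.2000²/(2·3.0000) = 0.2400 m
human closes 1.8000·0.7000 = 1.2600 m
C+Z_d+Z_r = 0.0000+0.0050+0.1000 = 0.1050 m
S_min ≈ 0.3600+0.2400+1.2600+0.1050  ⇒  S_min = 393/200 m

S_min = 393/200 m = 1.9650 m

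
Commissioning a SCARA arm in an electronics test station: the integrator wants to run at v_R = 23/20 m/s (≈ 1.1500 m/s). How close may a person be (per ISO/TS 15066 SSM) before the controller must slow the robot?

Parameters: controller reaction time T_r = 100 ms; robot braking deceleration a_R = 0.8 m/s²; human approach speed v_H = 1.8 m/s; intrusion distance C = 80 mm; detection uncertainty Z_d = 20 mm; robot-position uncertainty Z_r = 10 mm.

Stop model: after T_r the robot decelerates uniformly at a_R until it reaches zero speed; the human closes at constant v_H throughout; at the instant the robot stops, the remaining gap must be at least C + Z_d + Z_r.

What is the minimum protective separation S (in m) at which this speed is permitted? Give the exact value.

stop time T_s = (23/20)/(4/5) = 1.4375 s
robot covers v_R·T_r = 1.1500·0.1000 = 0.1150 m before braking
robot covers 1.1500·1.4375 − ½·0.8000·1.4375² = 0.8266 m while stopping
person approaches 1.8000·(0.1000+1.4375) = 2.7675 m
margins: 0.0800+0.0200+0.0100 = 0.1100 m
S_min ≈ 0.1150+0.8266+2.7675+0.1100  ⇒  S_min = 12221/3200 m

S_min = 12221/3200 m = 3.8191 m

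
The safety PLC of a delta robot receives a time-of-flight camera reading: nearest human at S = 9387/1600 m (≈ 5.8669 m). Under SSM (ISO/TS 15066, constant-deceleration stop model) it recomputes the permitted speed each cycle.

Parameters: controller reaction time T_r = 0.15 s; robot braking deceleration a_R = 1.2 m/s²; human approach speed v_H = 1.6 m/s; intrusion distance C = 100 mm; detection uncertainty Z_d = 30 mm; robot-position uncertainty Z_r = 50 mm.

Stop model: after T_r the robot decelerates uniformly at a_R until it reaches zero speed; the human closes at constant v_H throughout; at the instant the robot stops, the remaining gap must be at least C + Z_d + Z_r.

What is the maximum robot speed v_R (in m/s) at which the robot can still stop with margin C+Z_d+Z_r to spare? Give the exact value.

v_R_max = 9/4 m/s = 2.2500 m/s

collect terms ⇒ (5/12)·v_R² + (89/60)·v_R + (-1743/320) = 0
  disc = (89/60)² − 4·(5/12)·(-1743/320) = 162409/14400 ; √disc = 403/120
  v_R = (−(89/60) + 403/120) / (2·(5/12)) = 9/4 m/s
check:
T_s = v_R/a_R = (9/4)/(6/5) = 1.8750 s
robot in T_r: 2.2500·0.1500 = 0.3375 m
braking distance = 2.2500²/(2·1.2000) = 2.1094 m
human closes 1.6000·2.0250 = 3.2400 m
residual clearance needed = 0.1000+0.0300+0.0500 = 0.1800 m
sum ≈ 0.3375+2.1094+3.2400+0.1800 ≈ 5.8669 m = S ✓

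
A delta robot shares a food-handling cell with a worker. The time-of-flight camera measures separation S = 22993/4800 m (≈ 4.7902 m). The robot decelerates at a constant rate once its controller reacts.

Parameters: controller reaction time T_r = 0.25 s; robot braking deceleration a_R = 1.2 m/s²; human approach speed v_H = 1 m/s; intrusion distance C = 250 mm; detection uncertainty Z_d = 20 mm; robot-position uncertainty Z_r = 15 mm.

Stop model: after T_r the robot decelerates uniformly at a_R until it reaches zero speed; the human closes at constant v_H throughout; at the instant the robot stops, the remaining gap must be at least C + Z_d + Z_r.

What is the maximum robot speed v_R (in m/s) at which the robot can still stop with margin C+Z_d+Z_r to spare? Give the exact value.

v_R_max = 43/20 m/s = 2.1500 m/s

at the boundary: (5/12)·v² + (13/12)·v + (-817/192) = 0
  disc = (13/12)² − 4·(5/12)·(-817/192) = 529/64 ; √disc = 23/8
  v_R = (−(13/12) + 23/8) / (2·(5/12)) = 43/20 m/s
check:
stop time T_s = (43/20)/(6/5) = 1.7917 s
robot covers v_R·T_r = 2.1500·0.2500 = 0.5375 m before braking
robot covers 2.1500·1.7917 − ½·1.2000·1.7917² = 1.9260 m while stopping
person approaches 1.0000·(0.2500+1.7917) = 2.0417 m
margins: 0.2500+0.0200+0.0150 = 0.2850 m
sum ≈ 0.5375+1.9260+2.0417+0.2850 ≈ 4.7902 m = S ✓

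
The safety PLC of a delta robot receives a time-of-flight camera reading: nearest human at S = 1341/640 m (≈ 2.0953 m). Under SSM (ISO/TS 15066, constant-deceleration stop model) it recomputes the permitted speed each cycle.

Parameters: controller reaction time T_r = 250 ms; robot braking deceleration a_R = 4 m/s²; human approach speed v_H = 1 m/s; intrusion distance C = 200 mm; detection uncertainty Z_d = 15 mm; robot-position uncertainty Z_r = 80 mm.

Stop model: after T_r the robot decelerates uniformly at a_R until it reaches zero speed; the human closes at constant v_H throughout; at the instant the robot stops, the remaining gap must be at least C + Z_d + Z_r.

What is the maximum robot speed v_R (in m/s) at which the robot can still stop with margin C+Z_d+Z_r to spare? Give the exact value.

collect terms ⇒ (1/8)·v_R² + (1/2)·v_R + (-4961/3200) = 0
  disc = (1/2)² − 4·(1/8)·(-4961/3200) = 6561/6400 ; √disc = 81/80
  v_R = (−(1/2) + 81/80) / (2·(1/8)) = 41/20 m/s
check:
braking lasts T_s = (41/20)/4 = 0.5125 s
robot in T_r: 2.0500·0.2500 = 0.5125 m
braking distance = 2.0500²/(2·4.0000) = 0.5253 m
human closes 1.0000·0.7625 = 0.7625 m
residual clearance needed = 0.2000+0.0150+0.0800 = 0.2950 m
sum ≈ 0.5125+0.5253+0.7625+0.2950 ≈ 2.0953 m = S ✓

v_R_max = 41/20 m/s = 2.0500 m/s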